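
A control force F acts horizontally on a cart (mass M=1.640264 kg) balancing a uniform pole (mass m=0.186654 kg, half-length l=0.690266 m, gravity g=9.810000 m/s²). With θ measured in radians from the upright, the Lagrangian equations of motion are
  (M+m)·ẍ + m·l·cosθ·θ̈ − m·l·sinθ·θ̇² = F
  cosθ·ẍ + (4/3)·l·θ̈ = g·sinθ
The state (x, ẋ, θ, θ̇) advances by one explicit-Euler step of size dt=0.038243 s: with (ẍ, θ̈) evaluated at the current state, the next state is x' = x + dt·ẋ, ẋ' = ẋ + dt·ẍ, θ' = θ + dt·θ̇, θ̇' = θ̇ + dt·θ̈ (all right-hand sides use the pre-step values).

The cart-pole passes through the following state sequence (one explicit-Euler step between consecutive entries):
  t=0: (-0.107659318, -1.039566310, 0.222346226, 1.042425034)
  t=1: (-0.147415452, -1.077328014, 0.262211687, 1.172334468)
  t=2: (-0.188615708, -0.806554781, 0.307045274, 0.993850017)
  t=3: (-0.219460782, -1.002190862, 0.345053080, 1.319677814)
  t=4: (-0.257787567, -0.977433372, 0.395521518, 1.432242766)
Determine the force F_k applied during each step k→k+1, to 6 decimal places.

F_0 = -1.407908 N
F_1 = 12.308528 N
F_2 = -8.337878 N
F_3 = 1.463680 N

step 0→1:
  ẍ = (ẋ'−ẋ)/dt = (-1.077328014−-1.039566310)/0.038243 = -0.987415
  θ̈ = (θ̇'−θ̇)/dt = (1.172334468−1.042425034)/0.038243 = 3.396947
  sinθ=0.220519, cosθ=0.975383
  F = (M+m)·ẍ + m·l·cosθ·θ̈ − m·l·sinθ·θ̇² = -1.803926 + 0.426892 − 0.030874 = -1.407908
step 1→2:
  ẍ = (ẋ'−ẋ)/dt = (-0.806554781−-1.077328014)/0.038243 = 7.080335
  θ̈ = (θ̇'−θ̇)/dt = (0.993850017−1.172334468)/0.038243 = -4.667114
  sinθ=0.259217, cosθ=0.965819
  F = (M+m)·ẍ + m·l·cosθ·θ̈ − m·l·sinθ·θ̇² = 12.935191 + -0.580762 − 0.045901 = 12.308528
step 2→3:
  ẍ = (ẋ'−ẋ)/dt = (-1.002190862−-0.806554781)/0.038243 = -5.115605
  θ̈ = (θ̇'−θ̇)/dt = (1.319677814−0.993850017)/0.038243 = 8.519933
  sinθ=0.302243, cosθ=0.953231
  F = (M+m)·ẍ + m·l·cosθ·θ̈ − m·l·sinθ·θ̇² = -9.345791 + 1.046377 − 0.038464 = -8.337878
step 3→4:
  ẍ = (ẋ'−ẋ)/dt = (-0.977433372−-1.002190862)/0.038243 = 0.647373
  θ̈ = (θ̇'−θ̇)/dt = (1.432242766−1.319677814)/0.038243 = 2.943413
  sinθ=0.338247, cosθ=0.941057
  F = (M+m)·ẍ + m·l·cosθ·θ̈ − m·l·sinθ·θ̇² = 1.182698 + 0.356879 − 0.075897 = 1.463680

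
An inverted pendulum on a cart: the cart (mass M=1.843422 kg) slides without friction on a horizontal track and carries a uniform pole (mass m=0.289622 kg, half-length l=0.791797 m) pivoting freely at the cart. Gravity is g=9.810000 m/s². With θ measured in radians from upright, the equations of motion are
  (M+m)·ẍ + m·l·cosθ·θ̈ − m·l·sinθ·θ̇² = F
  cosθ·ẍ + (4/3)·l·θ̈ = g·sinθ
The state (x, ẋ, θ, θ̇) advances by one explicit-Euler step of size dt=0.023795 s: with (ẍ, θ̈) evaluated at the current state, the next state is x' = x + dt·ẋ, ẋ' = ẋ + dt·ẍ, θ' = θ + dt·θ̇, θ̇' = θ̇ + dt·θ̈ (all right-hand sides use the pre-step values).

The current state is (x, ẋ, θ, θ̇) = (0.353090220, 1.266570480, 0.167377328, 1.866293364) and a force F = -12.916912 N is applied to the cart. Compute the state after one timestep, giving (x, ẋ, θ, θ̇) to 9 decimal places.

(0.383228265, 1.103956464, 0.211785779, 2.055006544)

sinθ=0.166596905, cosθ=0.986025087
temp = (F + m·l·θ̇²·sinθ)/(M+m) = (-12.916912 + 0.133067547)/2.133044 = -5.993239920
θ̈ = (g·sinθ − cosθ·temp)/(l·(4/3 − m·cos²θ/(M+m))) = 7.930791352
ẍ = temp − m·l·θ̈·cosθ/(M+m) = -6.833957396
Euler: x'=0.353090220+0.023795·1.266570480=0.383228265, ẋ'=1.266570480+0.023795·-6.833957396=1.103956464
       θ'=0.167377328+0.023795·1.866293364=0.211785779, θ̇'=1.866293364+0.023795·7.930791352=2.055006544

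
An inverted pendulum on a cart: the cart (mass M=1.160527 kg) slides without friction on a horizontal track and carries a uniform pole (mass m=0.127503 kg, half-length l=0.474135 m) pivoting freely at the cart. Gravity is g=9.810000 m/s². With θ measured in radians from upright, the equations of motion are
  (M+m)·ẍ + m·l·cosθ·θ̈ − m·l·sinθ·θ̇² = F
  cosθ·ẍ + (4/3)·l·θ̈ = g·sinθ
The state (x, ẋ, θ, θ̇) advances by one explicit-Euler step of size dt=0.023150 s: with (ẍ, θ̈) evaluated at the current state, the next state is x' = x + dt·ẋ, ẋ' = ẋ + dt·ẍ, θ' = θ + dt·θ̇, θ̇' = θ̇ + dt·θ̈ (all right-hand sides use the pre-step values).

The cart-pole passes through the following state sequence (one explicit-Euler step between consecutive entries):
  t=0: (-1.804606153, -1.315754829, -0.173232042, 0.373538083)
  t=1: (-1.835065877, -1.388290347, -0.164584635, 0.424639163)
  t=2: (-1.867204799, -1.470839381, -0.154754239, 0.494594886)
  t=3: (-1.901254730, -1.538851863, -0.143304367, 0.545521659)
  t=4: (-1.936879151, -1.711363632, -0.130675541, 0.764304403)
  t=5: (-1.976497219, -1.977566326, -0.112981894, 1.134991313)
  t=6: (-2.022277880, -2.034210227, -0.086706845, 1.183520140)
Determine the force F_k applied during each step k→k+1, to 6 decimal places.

step 0→1:
  ẍ = (ẋ'−ẋ)/dt = (-1.388290347−-1.315754829)/0.023150 = -3.133284
  θ̈ = (θ̇'−θ̇)/dt = (0.424639163−0.373538083)/0.023150 = 2.207390
  sinθ=-0.172367, cosθ=0.985033
  F = (M+m)·ẍ + m·l·cosθ·θ̈ − m·l·sinθ·θ̇² = -4.035763 + 0.131447 − -0.001454 = -3.902862
step 1→2:
  ẍ = (ẋ'−ẋ)/dt = (-1.470839381−-1.388290347)/0.023150 = -3.565833
  θ̈ = (θ̇'−θ̇)/dt = (0.494594886−0.424639163)/0.023150 = 3.021845
  sinθ=-0.163843, cosθ=0.986486
  F = (M+m)·ẍ + m·l·cosθ·θ̈ − m·l·sinθ·θ̇² = -4.592900 + 0.180213 − -0.001786 = -4.410901
step 2→3:
  ẍ = (ẋ'−ẋ)/dt = (-1.538851863−-1.470839381)/0.023150 = -2.937904
  θ̈ = (θ̇'−θ̇)/dt = (0.545521659−0.494594886)/0.023150 = 2.199861
  sinθ=-0.154137, cosθ=0.988049
  F = (M+m)·ẍ + m·l·cosθ·θ̈ − m·l·sinθ·θ̇² = -3.784109 + 0.131400 − -0.002279 = -3.650429
step 3→4:
  ẍ = (ẋ'−ẋ)/dt = (-1.711363632−-1.538851863)/0.023150 = -7.451912
  θ̈ = (θ̇'−θ̇)/dt = (0.764304403−0.545521659)/0.023150 = 9.450658
  sinθ=-0.142814, cosθ=0.989749
  F = (M+m)·ẍ + m·l·cosθ·θ̈ − m·l·sinθ·θ̇² = -9.598287 + 0.565470 − -0.002569 = -9.030247
step 4→5:
  ẍ = (ẋ'−ẋ)/dt = (-1.977566326−-1.711363632)/0.023150 = -11.499036
  θ̈ = (θ̇'−θ̇)/dt = (1.134991313−0.764304403)/0.023150 = 16.012394
  sinθ=-0.130304, cosθ=0.991474
  F = (M+m)·ẍ + m·l·cosθ·θ̈ − m·l·sinθ·θ̇² = -14.811104 + 0.959754 − -0.004602 = -13.846748
step 5→6:
  ẍ = (ẋ'−ẋ)/dt = (-2.034210227−-1.977566326)/0.023150 = -2.446821
  θ̈ = (θ̇'−θ̇)/dt = (1.183520140−1.134991313)/0.023150 = 2.096278
  sinθ=-0.112742, cosθ=0.993624
  F = (M+m)·ẍ + m·l·cosθ·θ̈ − m·l·sinθ·θ̇² = -3.151579 + 0.125920 − -0.008780 = -3.016879

F_0 = -3.902862 N
F_1 = -4.410901 N
F_2 = -3.650429 N
F_3 = -9.030247 N
F_4 = -13.846748 N
F_5 = -3.016879 N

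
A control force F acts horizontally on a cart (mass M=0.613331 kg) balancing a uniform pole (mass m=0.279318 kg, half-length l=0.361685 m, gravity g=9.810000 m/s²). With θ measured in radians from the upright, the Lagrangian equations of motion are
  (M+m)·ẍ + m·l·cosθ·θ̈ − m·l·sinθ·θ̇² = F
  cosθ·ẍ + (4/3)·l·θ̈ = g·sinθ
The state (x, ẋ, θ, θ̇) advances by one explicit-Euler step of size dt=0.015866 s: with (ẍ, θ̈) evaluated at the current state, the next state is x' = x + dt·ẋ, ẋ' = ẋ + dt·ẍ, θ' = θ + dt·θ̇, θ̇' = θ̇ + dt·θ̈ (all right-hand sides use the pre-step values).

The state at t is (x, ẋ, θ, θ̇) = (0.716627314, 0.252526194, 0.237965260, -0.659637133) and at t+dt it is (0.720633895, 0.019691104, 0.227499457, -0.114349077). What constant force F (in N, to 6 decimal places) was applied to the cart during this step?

ẍ = (ẋ'−ẋ)/dt = (0.019691104−0.252526194)/0.015866 = -14.675097
θ̈ = (θ̇'−θ̇)/dt = (-0.114349077−-0.659637133)/0.015866 = 34.368338
sinθ=0.235726, cosθ=0.971820
F = (M+m)·ẍ + m·l·cosθ·θ̈ − m·l·sinθ·θ̇² = -13.099711 + 3.374222 − 0.010362 = -9.735851

F = -9.735851 N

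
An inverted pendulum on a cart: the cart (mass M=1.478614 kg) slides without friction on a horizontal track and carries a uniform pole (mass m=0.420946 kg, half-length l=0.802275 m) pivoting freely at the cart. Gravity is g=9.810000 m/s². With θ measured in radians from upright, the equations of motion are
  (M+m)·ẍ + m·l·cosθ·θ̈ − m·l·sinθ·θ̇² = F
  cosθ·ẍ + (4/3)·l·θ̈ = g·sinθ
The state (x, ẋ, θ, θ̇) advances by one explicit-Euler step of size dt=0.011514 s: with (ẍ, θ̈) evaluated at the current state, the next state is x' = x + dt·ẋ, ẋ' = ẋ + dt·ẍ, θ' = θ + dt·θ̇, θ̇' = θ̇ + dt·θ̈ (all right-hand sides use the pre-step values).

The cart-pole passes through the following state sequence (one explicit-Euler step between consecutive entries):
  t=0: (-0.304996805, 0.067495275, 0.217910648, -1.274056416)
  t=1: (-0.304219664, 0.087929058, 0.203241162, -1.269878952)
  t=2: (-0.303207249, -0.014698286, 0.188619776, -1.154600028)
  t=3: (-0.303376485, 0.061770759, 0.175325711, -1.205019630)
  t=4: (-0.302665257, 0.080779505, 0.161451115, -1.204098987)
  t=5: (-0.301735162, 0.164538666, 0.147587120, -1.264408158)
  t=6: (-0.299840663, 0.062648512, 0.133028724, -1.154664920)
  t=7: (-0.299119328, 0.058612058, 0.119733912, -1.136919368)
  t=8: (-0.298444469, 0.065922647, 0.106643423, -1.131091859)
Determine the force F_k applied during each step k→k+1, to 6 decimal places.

step 0→1:
  ẍ = (ẋ'−ẋ)/dt = (0.087929058−0.067495275)/0.011514 = 1.774690
  θ̈ = (θ̇'−θ̇)/dt = (-1.269878952−-1.274056416)/0.011514 = 0.362816
  sinθ=0.216190, cosθ=0.976351
  F = (M+m)·ẍ + m·l·cosθ·θ̈ − m·l·sinθ·θ̇² = 3.371131 + 0.119631 − 0.118512 = 3.372249
step 1→2:
  ẍ = (ẋ'−ẋ)/dt = (-0.014698286−0.087929058)/0.011514 = -8.913266
  θ̈ = (θ̇'−θ̇)/dt = (-1.154600028−-1.269878952)/0.011514 = 10.012066
  sinθ=0.201845, cosθ=0.979418
  F = (M+m)·ẍ + m·l·cosθ·θ̈ − m·l·sinθ·θ̇² = -16.931284 + 3.311625 − 0.109924 = -13.729582
step 2→3:
  ẍ = (ẋ'−ẋ)/dt = (0.061770759−-0.014698286)/0.011514 = 6.641397
  θ̈ = (θ̇'−θ̇)/dt = (-1.205019630−-1.154600028)/0.011514 = -4.378982
  sinθ=0.187503, cosθ=0.982264
  F = (M+m)·ẍ + m·l·cosθ·θ̈ − m·l·sinθ·θ̇² = 12.615732 + -1.452617 − 0.084415 = 11.078700
step 3→4:
  ẍ = (ẋ'−ẋ)/dt = (0.080779505−0.061770759)/0.011514 = 1.650925
  θ̈ = (θ̇'−θ̇)/dt = (-1.204098987−-1.205019630)/0.011514 = 0.079959
  sinθ=0.174429, cosθ=0.984670
  F = (M+m)·ẍ + m·l·cosθ·θ̈ − m·l·sinθ·θ̇² = 3.136030 + 0.026589 − 0.085537 = 3.077082
step 4→5:
  ẍ = (ẋ'−ẋ)/dt = (0.164538666−0.080779505)/0.011514 = 7.274549
  θ̈ = (θ̇'−θ̇)/dt = (-1.264408158−-1.204098987)/0.011514 = -5.237899
  sinθ=0.160751, cosθ=0.986995
  F = (M+m)·ẍ + m·l·cosθ·θ̈ − m·l·sinθ·θ̇² = 13.818443 + -1.745910 − 0.078709 = 11.993824
step 5→6:
  ẍ = (ẋ'−ẋ)/dt = (0.062648512−0.164538666)/0.011514 = -8.849240
  θ̈ = (θ̇'−θ̇)/dt = (-1.154664920−-1.264408158)/0.011514 = 9.531287
  sinθ=0.147052, cosθ=0.989129
  F = (M+m)·ẍ + m·l·cosθ·θ̈ − m·l·sinθ·θ̇² = -16.809663 + 3.183860 − 0.079395 = -13.705198
step 6→7:
  ẍ = (ẋ'−ẋ)/dt = (0.058612058−0.062648512)/0.011514 = -0.350569
  θ̈ = (θ̇'−θ̇)/dt = (-1.136919368−-1.154664920)/0.011514 = 1.541215
  sinθ=0.132637, cosθ=0.991165
  F = (M+m)·ẍ + m·l·cosθ·θ̈ − m·l·sinθ·θ̇² = -0.665927 + 0.515892 − 0.059721 = -0.209756
step 7→8:
  ẍ = (ẋ'−ẋ)/dt = (0.065922647−0.058612058)/0.011514 = 0.634930
  θ̈ = (θ̇'−θ̇)/dt = (-1.131091859−-1.136919368)/0.011514 = 0.506124
  sinθ=0.119448, cosθ=0.992840
  F = (M+m)·ẍ + m·l·cosθ·θ̈ − m·l·sinθ·θ̇² = 1.206088 + 0.169702 − 0.052142 = 1.323648

F_0 = 3.372249 N
F_1 = -13.729582 N
F_2 = 11.078700 N
F_3 = 3.077082 N
F_4 = 11.993824 N
F_5 = -13.705198 N
F_6 = -0.209756 N
F_7 = 1.323648 N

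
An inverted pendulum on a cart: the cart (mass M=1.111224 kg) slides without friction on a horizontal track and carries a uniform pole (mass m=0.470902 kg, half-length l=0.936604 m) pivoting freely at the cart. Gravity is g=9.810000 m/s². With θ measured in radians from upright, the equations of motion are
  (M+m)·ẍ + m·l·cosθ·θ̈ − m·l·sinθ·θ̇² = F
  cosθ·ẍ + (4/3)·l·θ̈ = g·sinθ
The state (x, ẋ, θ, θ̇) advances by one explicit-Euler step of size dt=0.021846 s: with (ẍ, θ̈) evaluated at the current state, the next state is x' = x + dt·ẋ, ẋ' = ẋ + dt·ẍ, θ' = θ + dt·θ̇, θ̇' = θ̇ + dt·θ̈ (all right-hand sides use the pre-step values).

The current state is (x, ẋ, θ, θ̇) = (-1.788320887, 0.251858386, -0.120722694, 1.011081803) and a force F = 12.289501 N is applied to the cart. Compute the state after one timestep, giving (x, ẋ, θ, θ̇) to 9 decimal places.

(-1.782818789, 0.475783036, -0.098634601, 0.812408653)

sinθ=-0.120429673, cosθ=0.992721861
temp = (F + m·l·θ̇²·sinθ)/(M+m) = (12.289501 + -0.054299101)/1.582126 = 7.733392852
θ̈ = (g·sinθ − cosθ·temp)/(l·(4/3 − m·cos²θ/(M+m))) = -9.094257542
ẍ = temp − m·l·θ̈·cosθ/(M+m) = 10.250144202
Euler: x'=-1.788320887+0.021846·0.251858386=-1.782818789, ẋ'=0.251858386+0.021846·10.250144202=0.475783036
       θ'=-0.120722694+0.021846·1.011081803=-0.098634601, θ̇'=1.011081803+0.021846·-9.094257542=0.812408653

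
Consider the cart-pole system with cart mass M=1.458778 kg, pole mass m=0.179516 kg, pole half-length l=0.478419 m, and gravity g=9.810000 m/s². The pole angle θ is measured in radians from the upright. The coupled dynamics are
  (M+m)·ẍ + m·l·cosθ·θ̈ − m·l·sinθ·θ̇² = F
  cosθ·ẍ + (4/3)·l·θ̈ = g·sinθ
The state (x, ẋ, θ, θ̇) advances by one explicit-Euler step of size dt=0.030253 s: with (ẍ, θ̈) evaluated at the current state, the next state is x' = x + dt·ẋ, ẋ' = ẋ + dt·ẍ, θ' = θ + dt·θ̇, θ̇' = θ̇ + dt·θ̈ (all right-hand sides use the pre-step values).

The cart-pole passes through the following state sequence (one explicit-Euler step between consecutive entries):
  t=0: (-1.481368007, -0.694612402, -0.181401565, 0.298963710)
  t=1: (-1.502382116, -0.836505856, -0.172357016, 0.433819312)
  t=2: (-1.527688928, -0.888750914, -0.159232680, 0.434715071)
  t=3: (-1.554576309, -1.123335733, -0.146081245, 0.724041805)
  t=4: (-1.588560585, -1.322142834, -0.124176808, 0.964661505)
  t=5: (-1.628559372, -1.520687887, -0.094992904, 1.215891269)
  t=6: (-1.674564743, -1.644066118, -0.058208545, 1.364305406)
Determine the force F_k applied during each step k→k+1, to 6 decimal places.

F_0 = -7.306033 N
F_1 = -2.823955 N
F_2 = -11.889958 N
F_3 = -10.083660 N
F_4 = -10.034220 N
F_5 = -6.249845 N

step 0→1:
  ẍ = (ẋ'−ẋ)/dt = (-0.836505856−-0.694612402)/0.030253 = -4.690228
  θ̈ = (θ̇'−θ̇)/dt = (0.433819312−0.298963710)/0.030253 = 4.457594
  sinθ=-0.180408, cosθ=0.983592
  F = (M+m)·ẍ + m·l·cosθ·θ̈ − m·l·sinθ·θ̇² = -7.683972 + 0.376554 − -0.001385 = -7.306033
step 1→2:
  ẍ = (ẋ'−ẋ)/dt = (-0.888750914−-0.836505856)/0.030253 = -1.726938
  θ̈ = (θ̇'−θ̇)/dt = (0.434715071−0.433819312)/0.030253 = 0.029609
  sinθ=-0.171505, cosθ=0.985183
  F = (M+m)·ẍ + m·l·cosθ·θ̈ − m·l·sinθ·θ̇² = -2.829232 + 0.002505 − -0.002772 = -2.823955
step 2→3:
  ẍ = (ẋ'−ẋ)/dt = (-1.123335733−-0.888750914)/0.030253 = -7.754101
  θ̈ = (θ̇'−θ̇)/dt = (0.724041805−0.434715071)/0.030253 = 9.563572
  sinθ=-0.158561, cosθ=0.987349
  F = (M+m)·ẍ + m·l·cosθ·θ̈ − m·l·sinθ·θ̇² = -12.703497 + 0.810966 − -0.002573 = -11.889958
step 3→4:
  ẍ = (ẋ'−ẋ)/dt = (-1.322142834−-1.123335733)/0.030253 = -6.571484
  θ̈ = (θ̇'−θ̇)/dt = (0.964661505−0.724041805)/0.030253 = 7.953581
  sinθ=-0.145562, cosθ=0.989349
  F = (M+m)·ẍ + m·l·cosθ·θ̈ − m·l·sinθ·θ̇² = -10.766023 + 0.675809 − -0.006554 = -10.083660
step 4→5:
  ẍ = (ẋ'−ẋ)/dt = (-1.520687887−-1.322142834)/0.030253 = -6.562822
  θ̈ = (θ̇'−θ̇)/dt = (1.215891269−0.964661505)/0.030253 = 8.304293
  sinθ=-0.123858, cosθ=0.992300
  F = (M+m)·ẍ + m·l·cosθ·θ̈ − m·l·sinθ·θ̇² = -10.751832 + 0.707713 − -0.009899 = -10.034220
step 5→6:
  ẍ = (ẋ'−ẋ)/dt = (-1.644066118−-1.520687887)/0.030253 = -4.078215
  θ̈ = (θ̇'−θ̇)/dt = (1.364305406−1.215891269)/0.030253 = 4.905766
  sinθ=-0.094850, cosθ=0.995492
  F = (M+m)·ẍ + m·l·cosθ·θ̈ − m·l·sinθ·θ̇² = -6.681315 + 0.419427 − -0.012043 = -6.249845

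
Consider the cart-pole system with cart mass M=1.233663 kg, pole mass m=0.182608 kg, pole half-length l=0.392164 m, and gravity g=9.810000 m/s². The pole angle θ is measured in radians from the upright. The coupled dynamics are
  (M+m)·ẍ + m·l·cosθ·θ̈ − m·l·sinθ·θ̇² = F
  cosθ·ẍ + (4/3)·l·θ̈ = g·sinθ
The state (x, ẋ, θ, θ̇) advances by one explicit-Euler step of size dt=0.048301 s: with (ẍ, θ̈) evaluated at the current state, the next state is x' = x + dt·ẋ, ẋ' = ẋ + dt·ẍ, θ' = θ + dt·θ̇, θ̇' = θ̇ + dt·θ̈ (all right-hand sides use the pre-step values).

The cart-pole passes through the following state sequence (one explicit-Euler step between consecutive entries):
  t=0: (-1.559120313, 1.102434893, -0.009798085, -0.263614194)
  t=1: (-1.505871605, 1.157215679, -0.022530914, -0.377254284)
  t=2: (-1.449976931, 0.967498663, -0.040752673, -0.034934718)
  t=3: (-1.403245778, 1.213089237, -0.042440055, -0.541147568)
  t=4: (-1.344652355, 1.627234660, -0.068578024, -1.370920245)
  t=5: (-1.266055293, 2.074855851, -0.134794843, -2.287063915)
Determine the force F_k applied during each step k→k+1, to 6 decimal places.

F_0 = 1.437841 N
F_1 = -5.055207 N
F_2 = 6.451254 N
F_3 = 10.915234 N
F_4 = 11.779165 N

step 0→1:
  ẍ = (ẋ'−ẋ)/dt = (1.157215679−1.102434893)/0.048301 = 1.134154
  θ̈ = (θ̇'−θ̇)/dt = (-0.377254284−-0.263614194)/0.048301 = -2.352748
  sinθ=-0.009798, cosθ=0.999952
  F = (M+m)·ẍ + m·l·cosθ·θ̈ − m·l·sinθ·θ̇² = 1.606270 + -0.168478 − -0.000049 = 1.437841
step 1→2:
  ẍ = (ẋ'−ẋ)/dt = (0.967498663−1.157215679)/0.048301 = -3.927807
  θ̈ = (θ̇'−θ̇)/dt = (-0.034934718−-0.377254284)/0.048301 = 7.087215
  sinθ=-0.022529, cosθ=0.999746
  F = (M+m)·ẍ + m·l·cosθ·θ̈ − m·l·sinθ·θ̇² = -5.562839 + 0.507403 − -0.000230 = -5.055207
step 2→3:
  ẍ = (ẋ'−ẋ)/dt = (1.213089237−0.967498663)/0.048301 = 5.084586
  θ̈ = (θ̇'−θ̇)/dt = (-0.541147568−-0.034934718)/0.048301 = -10.480380
  sinθ=-0.040741, cosθ=0.999170
  F = (M+m)·ẍ + m·l·cosθ·θ̈ − m·l·sinθ·θ̇² = 7.201151 + -0.749901 − -0.000004 = 6.451254
step 3→4:
  ẍ = (ẋ'−ẋ)/dt = (1.627234660−1.213089237)/0.048301 = 8.574262
  θ̈ = (θ̇'−θ̇)/dt = (-1.370920245−-0.541147568)/0.048301 = -17.179203
  sinθ=-0.042427, cosθ=0.999100
  F = (M+m)·ẍ + m·l·cosθ·θ̈ − m·l·sinθ·θ̇² = 12.143478 + -1.229134 − -0.000890 = 10.915234
step 4→5:
  ẍ = (ẋ'−ẋ)/dt = (2.074855851−1.627234660)/0.048301 = 9.267328
  θ̈ = (θ̇'−θ̇)/dt = (-2.287063915−-1.370920245)/0.048301 = -18.967385
  sinθ=-0.068524, cosθ=0.997649
  F = (M+m)·ẍ + m·l·cosθ·θ̈ − m·l·sinθ·θ̇² = 13.125047 + -1.355105 − -0.009223 = 11.779165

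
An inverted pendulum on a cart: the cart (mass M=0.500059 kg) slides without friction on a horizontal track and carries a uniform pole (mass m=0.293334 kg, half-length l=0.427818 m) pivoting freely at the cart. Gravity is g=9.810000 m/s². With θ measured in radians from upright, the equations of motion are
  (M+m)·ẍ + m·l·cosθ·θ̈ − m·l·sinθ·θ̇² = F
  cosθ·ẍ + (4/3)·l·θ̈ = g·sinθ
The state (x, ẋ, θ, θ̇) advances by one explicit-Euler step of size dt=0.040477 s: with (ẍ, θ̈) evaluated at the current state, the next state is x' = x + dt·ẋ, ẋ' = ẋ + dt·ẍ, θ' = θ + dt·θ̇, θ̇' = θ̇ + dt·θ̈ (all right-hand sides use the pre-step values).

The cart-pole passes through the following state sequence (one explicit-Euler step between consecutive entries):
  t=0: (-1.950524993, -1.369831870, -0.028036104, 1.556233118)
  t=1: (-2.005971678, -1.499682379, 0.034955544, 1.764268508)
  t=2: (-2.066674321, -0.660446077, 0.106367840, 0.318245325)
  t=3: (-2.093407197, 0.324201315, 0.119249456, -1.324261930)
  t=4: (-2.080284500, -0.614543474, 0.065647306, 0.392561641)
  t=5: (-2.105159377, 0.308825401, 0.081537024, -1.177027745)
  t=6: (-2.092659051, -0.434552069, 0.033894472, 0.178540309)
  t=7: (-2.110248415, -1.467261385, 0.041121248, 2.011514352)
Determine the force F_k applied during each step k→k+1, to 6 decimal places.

step 0→1:
  ẍ = (ẋ'−ẋ)/dt = (-1.499682379−-1.369831870)/0.040477 = -3.208007
  θ̈ = (θ̇'−θ̇)/dt = (1.764268508−1.556233118)/0.040477 = 5.139595
  sinθ=-0.028032, cosθ=0.999607
  F = (M+m)·ẍ + m·l·cosθ·θ̈ − m·l·sinθ·θ̇² = -2.545210 + 0.644733 − -0.008520 = -1.891958
step 1→2:
  ẍ = (ẋ'−ẋ)/dt = (-0.660446077−-1.499682379)/0.040477 = 20.733659
  θ̈ = (θ̇'−θ̇)/dt = (0.318245325−1.764268508)/0.040477 = -35.724564
  sinθ=0.034948, cosθ=0.999389
  F = (M+m)·ẍ + m·l·cosθ·θ̈ − m·l·sinθ·θ̇² = 16.449940 + -4.480464 − 0.013651 = 11.955824
step 2→3:
  ẍ = (ẋ'−ẋ)/dt = (0.324201315−-0.660446077)/0.040477 = 24.326096
  θ̈ = (θ̇'−θ̇)/dt = (-1.324261930−0.318245325)/0.040477 = -40.578779
  sinθ=0.106167, cosθ=0.994348
  F = (M+m)·ẍ + m·l·cosθ·θ̈ − m·l·sinθ·θ̇² = 19.300154 + -5.063595 − 0.001349 = 14.235210
step 3→4:
  ẍ = (ẋ'−ẋ)/dt = (-0.614543474−0.324201315)/0.040477 = -23.192054
  θ̈ = (θ̇'−θ̇)/dt = (0.392561641−-1.324261930)/0.040477 = 42.414793
  sinθ=0.118967, cosθ=0.992898
  F = (M+m)·ẍ + m·l·cosθ·θ̈ − m·l·sinθ·θ̇² = -18.400414 + 5.284982 − 0.026182 = -13.141613
step 4→5:
  ẍ = (ẋ'−ẋ)/dt = (0.308825401−-0.614543474)/0.040477 = 22.812187
  θ̈ = (θ̇'−θ̇)/dt = (-1.177027745−0.392561641)/0.040477 = -38.777315
  sinθ=0.065600, cosθ=0.997846
  F = (M+m)·ẍ + m·l·cosθ·θ̈ − m·l·sinθ·θ̇² = 18.099029 + -4.855821 − 0.001269 = 13.241939
step 5→6:
  ẍ = (ẋ'−ẋ)/dt = (-0.434552069−0.308825401)/0.040477 = -18.365429
  θ̈ = (θ̇'−θ̇)/dt = (0.178540309−-1.177027745)/0.040477 = 33.489835
  sinθ=0.081447, cosθ=0.996678
  F = (M+m)·ẍ + m·l·cosθ·θ̈ − m·l·sinθ·θ̇² = -14.571003 + 4.188796 − 0.014160 = -10.396367
step 6→7:
  ẍ = (ẋ'−ẋ)/dt = (-1.467261385−-0.434552069)/0.040477 = -25.513485
  θ̈ = (θ̇'−θ̇)/dt = (2.011514352−0.178540309)/0.040477 = 45.284335
  sinθ=0.033888, cosθ=0.999426
  F = (M+m)·ẍ + m·l·cosθ·θ̈ − m·l·sinθ·θ̇² = -20.242220 + 5.679629 − 0.000136 = -14.562727

F_0 = -1.891958 N
F_1 = 11.955824 N
F_2 = 14.235210 N
F_3 = -13.141613 N
F_4 = 13.241939 N
F_5 = -10.396367 N
F_6 = -14.562727 N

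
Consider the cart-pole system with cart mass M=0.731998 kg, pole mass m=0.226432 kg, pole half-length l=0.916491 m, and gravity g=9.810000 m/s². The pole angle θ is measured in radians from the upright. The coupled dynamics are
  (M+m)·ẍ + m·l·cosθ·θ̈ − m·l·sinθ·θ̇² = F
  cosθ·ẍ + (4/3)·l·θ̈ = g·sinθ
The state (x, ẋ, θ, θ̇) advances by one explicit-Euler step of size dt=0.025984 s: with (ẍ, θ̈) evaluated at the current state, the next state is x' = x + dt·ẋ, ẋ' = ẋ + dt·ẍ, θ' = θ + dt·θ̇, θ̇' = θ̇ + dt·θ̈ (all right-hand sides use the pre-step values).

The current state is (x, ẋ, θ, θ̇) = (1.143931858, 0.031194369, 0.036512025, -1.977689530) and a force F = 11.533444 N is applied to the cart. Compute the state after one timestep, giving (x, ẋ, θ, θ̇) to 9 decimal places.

sinθ=0.036503913, cosθ=0.999333510
temp = (F + m·l·θ̇²·sinθ)/(M+m) = (11.533444 + 0.029629318)/0.958430 = 12.064598685
θ̈ = (g·sinθ − cosθ·temp)/(l·(4/3 − m·cos²θ/(M+m))) = -11.631541112
ẍ = temp − m·l·θ̈·cosθ/(M+m) = 14.581425420
Euler: x'=1.143931858+0.025984·0.031194369=1.144742412, ẋ'=0.031194369+0.025984·14.581425420=0.410078127
       θ'=0.036512025+0.025984·-1.977689530=-0.014876260, θ̇'=-1.977689530+0.025984·-11.631541112=-2.279923494

(1.144742412, 0.410078127, -0.014876260, -2.279923494)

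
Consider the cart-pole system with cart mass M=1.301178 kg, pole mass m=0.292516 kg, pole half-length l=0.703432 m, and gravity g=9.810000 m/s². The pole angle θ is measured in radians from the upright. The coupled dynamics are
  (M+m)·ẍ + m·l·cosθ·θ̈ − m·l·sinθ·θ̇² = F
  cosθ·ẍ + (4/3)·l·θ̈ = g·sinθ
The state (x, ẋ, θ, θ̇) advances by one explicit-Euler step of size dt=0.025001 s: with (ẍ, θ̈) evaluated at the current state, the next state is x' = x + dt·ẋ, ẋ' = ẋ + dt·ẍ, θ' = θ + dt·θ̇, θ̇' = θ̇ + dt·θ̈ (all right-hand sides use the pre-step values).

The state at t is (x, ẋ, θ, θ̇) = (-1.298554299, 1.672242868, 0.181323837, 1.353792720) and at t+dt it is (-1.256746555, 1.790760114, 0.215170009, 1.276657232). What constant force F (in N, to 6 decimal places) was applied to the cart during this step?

ẍ = (ẋ'−ẋ)/dt = (1.790760114−1.672242868)/0.025001 = 4.740500
θ̈ = (θ̇'−θ̇)/dt = (1.276657232−1.353792720)/0.025001 = -3.085296
sinθ=0.180332, cosθ=0.983606
F = (M+m)·ẍ + m·l·cosθ·θ̈ − m·l·sinθ·θ̇² = 7.554907 + -0.624439 − 0.068006 = 6.862462

F = 6.862462 N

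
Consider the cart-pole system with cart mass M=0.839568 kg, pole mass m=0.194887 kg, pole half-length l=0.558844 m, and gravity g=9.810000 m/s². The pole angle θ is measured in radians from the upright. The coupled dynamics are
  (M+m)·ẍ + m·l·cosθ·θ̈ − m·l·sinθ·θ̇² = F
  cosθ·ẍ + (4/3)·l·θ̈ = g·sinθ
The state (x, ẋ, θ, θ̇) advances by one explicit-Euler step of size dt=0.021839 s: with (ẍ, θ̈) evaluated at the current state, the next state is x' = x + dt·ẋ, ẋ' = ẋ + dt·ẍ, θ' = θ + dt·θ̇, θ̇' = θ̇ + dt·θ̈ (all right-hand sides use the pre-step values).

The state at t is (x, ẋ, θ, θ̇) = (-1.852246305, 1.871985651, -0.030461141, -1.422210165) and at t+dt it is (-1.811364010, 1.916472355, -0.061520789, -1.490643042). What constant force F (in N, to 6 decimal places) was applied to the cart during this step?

ẍ = (ẋ'−ẋ)/dt = (1.916472355−1.871985651)/0.021839 = 2.037030
θ̈ = (θ̇'−θ̇)/dt = (-1.490643042−-1.422210165)/0.021839 = -3.133517
sinθ=-0.030456, cosθ=0.999536
F = (M+m)·ẍ + m·l·cosθ·θ̈ − m·l·sinθ·θ̇² = 2.107216 + -0.341117 − -0.006709 = 1.772808

F = 1.772808 N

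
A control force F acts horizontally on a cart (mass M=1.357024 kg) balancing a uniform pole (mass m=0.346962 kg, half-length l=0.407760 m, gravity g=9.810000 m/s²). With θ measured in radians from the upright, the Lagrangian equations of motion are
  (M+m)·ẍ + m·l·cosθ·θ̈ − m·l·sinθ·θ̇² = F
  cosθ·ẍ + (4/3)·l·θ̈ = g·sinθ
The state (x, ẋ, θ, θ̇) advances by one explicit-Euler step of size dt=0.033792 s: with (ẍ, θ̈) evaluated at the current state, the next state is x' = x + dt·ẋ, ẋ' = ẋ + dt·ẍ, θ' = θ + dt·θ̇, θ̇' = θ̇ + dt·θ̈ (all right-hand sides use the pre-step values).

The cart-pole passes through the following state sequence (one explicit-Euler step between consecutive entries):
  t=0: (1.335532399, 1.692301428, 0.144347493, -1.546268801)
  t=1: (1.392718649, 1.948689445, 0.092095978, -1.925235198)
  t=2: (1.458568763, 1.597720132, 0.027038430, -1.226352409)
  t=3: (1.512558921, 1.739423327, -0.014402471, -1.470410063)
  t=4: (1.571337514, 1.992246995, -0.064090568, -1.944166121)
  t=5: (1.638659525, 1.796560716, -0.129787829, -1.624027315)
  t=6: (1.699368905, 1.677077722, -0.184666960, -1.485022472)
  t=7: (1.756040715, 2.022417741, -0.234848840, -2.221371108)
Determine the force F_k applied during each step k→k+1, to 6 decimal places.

F_0 = 11.309772 N
F_1 = -14.832489 N
F_2 = 6.118309 N
F_3 = 10.769949 N
F_4 = -8.495797 N
F_5 = -5.399645 N
F_6 = 14.440849 N

step 0→1:
  ẍ = (ẋ'−ẋ)/dt = (1.948689445−1.692301428)/0.033792 = 7.587240
  θ̈ = (θ̇'−θ̇)/dt = (-1.925235198−-1.546268801)/0.033792 = -11.214678
  sinθ=0.143847, cosθ=0.989600
  F = (M+m)·ẍ + m·l·cosθ·θ̈ − m·l·sinθ·θ̇² = 12.928551 + -1.570121 − 0.048658 = 11.309772
step 1→2:
  ẍ = (ẋ'−ẋ)/dt = (1.597720132−1.948689445)/0.033792 = -10.386166
  θ̈ = (θ̇'−θ̇)/dt = (-1.226352409−-1.925235198)/0.033792 = 20.681901
  sinθ=0.091966, cosθ=0.995762
  F = (M+m)·ẍ + m·l·cosθ·θ̈ − m·l·sinθ·θ̇² = -17.697881 + 2.913618 − 0.048226 = -14.832489
step 2→3:
  ẍ = (ẋ'−ẋ)/dt = (1.739423327−1.597720132)/0.033792 = 4.193395
  θ̈ = (θ̇'−θ̇)/dt = (-1.470410063−-1.226352409)/0.033792 = -7.222350
  sinθ=0.027035, cosθ=0.999634
  F = (M+m)·ẍ + m·l·cosθ·θ̈ − m·l·sinθ·θ̇² = 7.145486 + -1.021425 − 0.005752 = 6.118309
step 3→4:
  ẍ = (ẋ'−ẋ)/dt = (1.992246995−1.739423327)/0.033792 = 7.481761
  θ̈ = (θ̇'−θ̇)/dt = (-1.944166121−-1.470410063)/0.033792 = -14.019770
  sinθ=-0.014402, cosθ=0.999896
  F = (M+m)·ẍ + m·l·cosθ·θ̈ − m·l·sinθ·θ̇² = 12.748816 + -1.983272 − -0.004405 = 10.769949
step 4→5:
  ẍ = (ẋ'−ẋ)/dt = (1.796560716−1.992246995)/0.033792 = -5.790906
  θ̈ = (θ̇'−θ̇)/dt = (-1.624027315−-1.944166121)/0.033792 = 9.473805
  sinθ=-0.064047, cosθ=0.997947
  F = (M+m)·ẍ + m·l·cosθ·θ̈ − m·l·sinθ·θ̇² = -9.867622 + 1.337576 − -0.034249 = -8.495797
step 5→6:
  ẍ = (ẋ'−ẋ)/dt = (1.677077722−1.796560716)/0.033792 = -3.535837
  θ̈ = (θ̇'−θ̇)/dt = (-1.485022472−-1.624027315)/0.033792 = 4.113543
  sinθ=-0.129424, cosθ=0.991589
  F = (M+m)·ẍ + m·l·cosθ·θ̈ − m·l·sinθ·θ̇² = -6.025016 + 0.577078 − -0.048293 = -5.399645
step 6→7:
  ẍ = (ẋ'−ẋ)/dt = (2.022417741−1.677077722)/0.033792 = 10.219579
  θ̈ = (θ̇'−θ̇)/dt = (-2.221371108−-1.485022472)/0.033792 = -21.790620
  sinθ=-0.183619, cosθ=0.982997
  F = (M+m)·ẍ + m·l·cosθ·θ̈ − m·l·sinθ·θ̇² = 17.414020 + -3.030460 − -0.057289 = 14.440849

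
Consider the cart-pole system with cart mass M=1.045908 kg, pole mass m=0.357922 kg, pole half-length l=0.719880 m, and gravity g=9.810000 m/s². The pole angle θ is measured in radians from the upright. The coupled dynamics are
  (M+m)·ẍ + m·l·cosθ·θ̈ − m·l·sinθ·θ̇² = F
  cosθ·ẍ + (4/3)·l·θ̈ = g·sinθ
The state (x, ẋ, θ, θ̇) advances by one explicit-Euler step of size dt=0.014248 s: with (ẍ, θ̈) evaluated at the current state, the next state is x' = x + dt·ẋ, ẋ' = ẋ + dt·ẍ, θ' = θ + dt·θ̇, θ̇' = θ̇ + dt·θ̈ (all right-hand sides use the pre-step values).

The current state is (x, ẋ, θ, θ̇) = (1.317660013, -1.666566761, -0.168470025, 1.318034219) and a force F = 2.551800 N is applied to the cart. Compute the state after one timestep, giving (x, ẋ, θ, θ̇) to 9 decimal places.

(1.293914770, -1.630264717, -0.149690673, 1.256331845)

sinθ=-0.167674232, cosθ=0.985842458
temp = (F + m·l·θ̇²·sinθ)/(M+m) = (2.551800 + -0.075053024)/1.403830 = 1.764278421
θ̈ = (g·sinθ − cosθ·temp)/(l·(4/3 − m·cos²θ/(M+m))) = -4.330598973
ẍ = temp − m·l·θ̈·cosθ/(M+m) = 2.547869475
Euler: x'=1.317660013+0.014248·-1.666566761=1.293914770, ẋ'=-1.666566761+0.014248·2.547869475=-1.630264717
       θ'=-0.168470025+0.014248·1.318034219=-0.149690673, θ̇'=1.318034219+0.014248·-4.330598973=1.256331845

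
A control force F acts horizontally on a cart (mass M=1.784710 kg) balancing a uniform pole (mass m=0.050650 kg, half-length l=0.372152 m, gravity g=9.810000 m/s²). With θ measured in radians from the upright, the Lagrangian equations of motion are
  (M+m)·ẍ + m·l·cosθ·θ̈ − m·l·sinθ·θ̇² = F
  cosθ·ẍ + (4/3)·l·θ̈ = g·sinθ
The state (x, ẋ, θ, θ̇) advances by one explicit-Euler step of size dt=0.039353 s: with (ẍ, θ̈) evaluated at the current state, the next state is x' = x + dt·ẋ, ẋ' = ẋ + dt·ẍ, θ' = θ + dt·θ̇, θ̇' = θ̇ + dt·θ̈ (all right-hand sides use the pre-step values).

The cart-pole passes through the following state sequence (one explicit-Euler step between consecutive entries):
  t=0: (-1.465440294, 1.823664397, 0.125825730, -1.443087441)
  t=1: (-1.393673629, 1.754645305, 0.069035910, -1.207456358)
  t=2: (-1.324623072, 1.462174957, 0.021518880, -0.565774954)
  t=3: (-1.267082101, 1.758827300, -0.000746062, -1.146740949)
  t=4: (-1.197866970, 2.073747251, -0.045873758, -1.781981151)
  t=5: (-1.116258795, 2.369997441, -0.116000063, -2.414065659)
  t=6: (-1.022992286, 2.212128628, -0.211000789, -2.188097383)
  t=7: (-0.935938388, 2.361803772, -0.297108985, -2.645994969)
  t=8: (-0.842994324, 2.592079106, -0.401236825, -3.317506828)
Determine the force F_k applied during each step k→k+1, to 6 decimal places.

F_0 = -3.111893 N
F_1 = -13.335614 N
F_2 = 13.557044 N
F_3 = 14.383103 N
F_4 = 13.516932 N
F_5 = -7.242523 N
F_6 = 6.785045 N
F_7 = 10.470751 N

step 0→1:
  ẍ = (ẋ'−ẋ)/dt = (1.754645305−1.823664397)/0.039353 = -1.753846
  θ̈ = (θ̇'−θ̇)/dt = (-1.207456358−-1.443087441)/0.039353 = 5.987627
  sinθ=0.125494, cosθ=0.992094
  F = (M+m)·ẍ + m·l·cosθ·θ̈ − m·l·sinθ·θ̇² = -3.218938 + 0.111972 − 0.004926 = -3.111893
step 1→2:
  ẍ = (ẋ'−ẋ)/dt = (1.462174957−1.754645305)/0.039353 = -7.431971
  θ̈ = (θ̇'−θ̇)/dt = (-0.565774954−-1.207456358)/0.039353 = 16.305781
  sinθ=0.068981, cosθ=0.997618
  F = (M+m)·ẍ + m·l·cosθ·θ̈ − m·l·sinθ·θ̇² = -13.640342 + 0.306624 − 0.001896 = -13.335614
step 2→3:
  ẍ = (ẋ'−ẋ)/dt = (1.758827300−1.462174957)/0.039353 = 7.538240
  θ̈ = (θ̇'−θ̇)/dt = (-1.146740949−-0.565774954)/0.039353 = -14.762940
  sinθ=0.021517, cosθ=0.999768
  F = (M+m)·ẍ + m·l·cosθ·θ̈ − m·l·sinθ·θ̇² = 13.835383 + -0.278210 − 0.000130 = 13.557044
step 3→4:
  ẍ = (ẋ'−ẋ)/dt = (2.073747251−1.758827300)/0.039353 = 8.002438
  θ̈ = (θ̇'−θ̇)/dt = (-1.781981151−-1.146740949)/0.039353 = -16.142104
  sinθ=-0.000746, cosθ=1.000000
  F = (M+m)·ẍ + m·l·cosθ·θ̈ − m·l·sinθ·θ̇² = 14.687355 + -0.304270 − -0.000018 = 14.383103
step 4→5:
  ẍ = (ẋ'−ẋ)/dt = (2.369997441−2.073747251)/0.039353 = 7.528020
  θ̈ = (θ̇'−θ̇)/dt = (-2.414065659−-1.781981151)/0.039353 = -16.061914
  sinθ=-0.045858, cosθ=0.998948
  F = (M+m)·ẍ + m·l·cosθ·θ̈ − m·l·sinθ·θ̇² = 13.816628 + -0.302441 − -0.002745 = 13.516932
step 5→6:
  ẍ = (ẋ'−ẋ)/dt = (2.212128628−2.369997441)/0.039353 = -4.011608
  θ̈ = (θ̇'−θ̇)/dt = (-2.188097383−-2.414065659)/0.039353 = 5.742085
  sinθ=-0.115740, cosθ=0.993280
  F = (M+m)·ẍ + m·l·cosθ·θ̈ − m·l·sinθ·θ̇² = -7.362745 + 0.107508 − -0.012714 = -7.242523
step 6→7:
  ẍ = (ẋ'−ẋ)/dt = (2.361803772−2.212128628)/0.039353 = 3.803399
  θ̈ = (θ̇'−θ̇)/dt = (-2.645994969−-2.188097383)/0.039353 = -11.635646
  sinθ=-0.209439, cosθ=0.977822
  F = (M+m)·ẍ + m·l·cosθ·θ̈ − m·l·sinθ·θ̇² = 6.980606 + -0.214462 − -0.018901 = 6.785045
step 7→8:
  ẍ = (ẋ'−ẋ)/dt = (2.592079106−2.361803772)/0.039353 = 5.851532
  θ̈ = (θ̇'−θ̇)/dt = (-3.317506828−-2.645994969)/0.039353 = -17.063803
  sinθ=-0.292757, cosθ=0.956187
  F = (M+m)·ẍ + m·l·cosθ·θ̈ − m·l·sinθ·θ̇² = 10.739668 + -0.307552 − -0.038635 = 10.470751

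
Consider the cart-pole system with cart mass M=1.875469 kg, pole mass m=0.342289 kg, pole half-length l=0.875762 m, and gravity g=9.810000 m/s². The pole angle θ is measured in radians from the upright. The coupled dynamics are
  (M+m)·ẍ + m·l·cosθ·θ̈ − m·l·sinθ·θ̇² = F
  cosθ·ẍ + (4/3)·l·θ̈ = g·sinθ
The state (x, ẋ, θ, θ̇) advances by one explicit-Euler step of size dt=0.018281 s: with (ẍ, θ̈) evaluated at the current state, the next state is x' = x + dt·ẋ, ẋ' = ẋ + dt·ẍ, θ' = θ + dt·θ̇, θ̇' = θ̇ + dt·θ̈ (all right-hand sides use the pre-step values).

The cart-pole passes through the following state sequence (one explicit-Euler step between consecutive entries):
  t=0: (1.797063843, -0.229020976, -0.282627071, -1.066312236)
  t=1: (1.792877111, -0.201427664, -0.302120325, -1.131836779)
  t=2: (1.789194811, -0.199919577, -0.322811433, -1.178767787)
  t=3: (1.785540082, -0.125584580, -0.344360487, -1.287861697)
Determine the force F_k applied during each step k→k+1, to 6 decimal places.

step 0→1:
  ẍ = (ẋ'−ẋ)/dt = (-0.201427664−-0.229020976)/0.018281 = 1.509398
  θ̈ = (θ̇'−θ̇)/dt = (-1.131836779−-1.066312236)/0.018281 = -3.584298
  sinθ=-0.278879, cosθ=0.960326
  F = (M+m)·ẍ + m·l·cosθ·θ̈ − m·l·sinθ·θ̇² = 3.347480 + -1.031815 − -0.095053 = 2.410718
step 1→2:
  ẍ = (ẋ'−ẋ)/dt = (-0.199919577−-0.201427664)/0.018281 = 0.082495
  θ̈ = (θ̇'−θ̇)/dt = (-1.178767787−-1.131836779)/0.018281 = -2.567201
  sinθ=-0.297545, cosθ=0.954708
  F = (M+m)·ẍ + m·l·cosθ·θ̈ − m·l·sinθ·θ̇² = 0.182954 + -0.734699 − -0.114261 = -0.437484
step 2→3:
  ẍ = (ẋ'−ẋ)/dt = (-0.125584580−-0.199919577)/0.018281 = 4.066243
  θ̈ = (θ̇'−θ̇)/dt = (-1.287861697−-1.178767787)/0.018281 = -5.967612
  sinθ=-0.317234, cosθ=0.948347
  F = (M+m)·ẍ + m·l·cosθ·θ̈ − m·l·sinθ·θ̇² = 9.017944 + -1.696473 − -0.132134 = 7.453605

F_0 = 2.410718 N
F_1 = -0.437484 N
F_2 = 7.453605 N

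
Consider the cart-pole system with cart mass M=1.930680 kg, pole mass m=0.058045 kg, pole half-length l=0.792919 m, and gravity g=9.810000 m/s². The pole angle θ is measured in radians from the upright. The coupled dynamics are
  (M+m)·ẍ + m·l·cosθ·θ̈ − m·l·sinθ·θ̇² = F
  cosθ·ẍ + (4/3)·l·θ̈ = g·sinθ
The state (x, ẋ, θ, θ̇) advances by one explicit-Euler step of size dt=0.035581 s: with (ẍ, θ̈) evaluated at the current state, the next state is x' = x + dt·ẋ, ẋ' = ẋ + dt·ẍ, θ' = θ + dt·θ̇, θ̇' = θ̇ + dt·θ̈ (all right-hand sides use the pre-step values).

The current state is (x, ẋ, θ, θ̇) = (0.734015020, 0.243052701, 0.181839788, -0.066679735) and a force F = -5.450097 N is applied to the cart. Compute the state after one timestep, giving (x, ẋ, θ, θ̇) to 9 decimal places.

(0.742663078, 0.142045969, 0.179467256, 0.086989773)

sinθ=0.180839333, cosθ=0.983512651
temp = (F + m·l·θ̇²·sinθ)/(M+m) = (-5.450097 + 0.000037006)/1.988725 = -2.740479450
θ̈ = (g·sinθ − cosθ·temp)/(l·(4/3 − m·cos²θ/(M+m))) = 4.318864232
ẍ = temp − m·l·θ̈·cosθ/(M+m) = -2.838782821
Euler: x'=0.734015020+0.035581·0.243052701=0.742663078, ẋ'=0.243052701+0.035581·-2.838782821=0.142045969
       θ'=0.181839788+0.035581·-0.066679735=0.179467256, θ̇'=-0.066679735+0.035581·4.318864232=0.086989773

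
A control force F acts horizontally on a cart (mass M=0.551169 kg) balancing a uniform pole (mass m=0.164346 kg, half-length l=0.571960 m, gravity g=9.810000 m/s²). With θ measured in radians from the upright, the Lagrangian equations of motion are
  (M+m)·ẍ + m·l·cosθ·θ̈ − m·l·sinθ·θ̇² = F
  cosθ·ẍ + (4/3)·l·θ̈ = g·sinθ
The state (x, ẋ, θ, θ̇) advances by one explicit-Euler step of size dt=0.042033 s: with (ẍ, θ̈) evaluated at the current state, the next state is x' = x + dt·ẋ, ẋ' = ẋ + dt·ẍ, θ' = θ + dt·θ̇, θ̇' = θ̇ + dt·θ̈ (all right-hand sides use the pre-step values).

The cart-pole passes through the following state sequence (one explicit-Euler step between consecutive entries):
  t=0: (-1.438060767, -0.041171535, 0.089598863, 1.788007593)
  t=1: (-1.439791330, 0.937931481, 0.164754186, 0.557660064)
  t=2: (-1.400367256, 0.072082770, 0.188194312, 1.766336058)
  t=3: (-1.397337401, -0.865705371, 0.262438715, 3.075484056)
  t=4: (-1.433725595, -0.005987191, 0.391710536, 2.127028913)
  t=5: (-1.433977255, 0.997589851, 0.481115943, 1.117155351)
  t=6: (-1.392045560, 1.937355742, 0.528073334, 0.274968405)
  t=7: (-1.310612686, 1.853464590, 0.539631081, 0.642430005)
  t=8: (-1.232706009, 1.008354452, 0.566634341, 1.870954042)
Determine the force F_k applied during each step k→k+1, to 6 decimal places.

F_0 = 13.899667 N
F_1 = -12.077487 N
F_2 = -13.142565 N
F_3 = 12.355629 N
F_4 = 14.833884 N
F_5 = 14.273464 N
F_6 = -0.721813 N
F_7 = -12.049018 N

step 0→1:
  ẍ = (ẋ'−ẋ)/dt = (0.937931481−-0.041171535)/0.042033 = 23.293674
  θ̈ = (θ̇'−θ̇)/dt = (0.557660064−1.788007593)/0.042033 = -29.270990
  sinθ=0.089479, cosθ=0.995989
  F = (M+m)·ẍ + m·l·cosθ·θ̈ − m·l·sinθ·θ̇² = 16.666973 + -2.740417 − 0.026890 = 13.899667
step 1→2:
  ẍ = (ẋ'−ẋ)/dt = (0.072082770−0.937931481)/0.042033 = -20.599260
  θ̈ = (θ̇'−θ̇)/dt = (1.766336058−0.557660064)/0.042033 = 28.755406
  sinθ=0.164010, cosθ=0.986459
  F = (M+m)·ẍ + m·l·cosθ·θ̈ − m·l·sinθ·θ̇² = -14.739080 + 2.666387 − 0.004794 = -12.077487
step 2→3:
  ẍ = (ẋ'−ẋ)/dt = (-0.865705371−0.072082770)/0.042033 = -22.310759
  θ̈ = (θ̇'−θ̇)/dt = (3.075484056−1.766336058)/0.042033 = 31.145719
  sinθ=0.187085, cosθ=0.982344
  F = (M+m)·ẍ + m·l·cosθ·θ̈ − m·l·sinθ·θ̇² = -15.963683 + 2.875985 − 0.054867 = -13.142565
step 3→4:
  ẍ = (ẋ'−ẋ)/dt = (-0.005987191−-0.865705371)/0.042033 = 20.453410
  θ̈ = (θ̇'−θ̇)/dt = (2.127028913−3.075484056)/0.042033 = -22.564536
  sinθ=0.259437, cosθ=0.965760
  F = (M+m)·ẍ + m·l·cosθ·θ̈ − m·l·sinθ·θ̇² = 14.634722 + -2.048427 − 0.230666 = 12.355629
step 4→5:
  ẍ = (ẋ'−ẋ)/dt = (0.997589851−-0.005987191)/0.042033 = 23.875932
  θ̈ = (θ̇'−θ̇)/dt = (1.117155351−2.127028913)/0.042033 = -24.025731
  sinθ=0.381770, cosθ=0.924257
  F = (M+m)·ẍ + m·l·cosθ·θ̈ − m·l·sinθ·θ̇² = 17.083587 + -2.087345 − 0.162358 = 14.833884
step 5→6:
  ẍ = (ẋ'−ẋ)/dt = (1.937355742−0.997589851)/0.042033 = 22.357811
  θ̈ = (θ̇'−θ̇)/dt = (0.274968405−1.117155351)/0.042033 = -20.036327
  sinθ=0.462769, cosθ=0.886479
  F = (M+m)·ẍ + m·l·cosθ·θ̈ − m·l·sinθ·θ̇² = 15.997349 + -1.669596 − 0.054290 = 14.273464
step 6→7:
  ẍ = (ẋ'−ẋ)/dt = (1.853464590−1.937355742)/0.042033 = -1.995840
  θ̈ = (θ̇'−θ̇)/dt = (0.642430005−0.274968405)/0.042033 = 8.742217
  sinθ=0.503870, cosθ=0.863779
  F = (M+m)·ẍ + m·l·cosθ·θ̈ − m·l·sinθ·θ̇² = -1.428054 + 0.709822 − 0.003581 = -0.721813
step 7→8:
  ẍ = (ẋ'−ẋ)/dt = (1.008354452−1.853464590)/0.042033 = -20.105872
  θ̈ = (θ̇'−θ̇)/dt = (1.870954042−0.642430005)/0.042033 = 29.227608
  sinθ=0.513820, cosθ=0.857898
  F = (M+m)·ẍ + m·l·cosθ·θ̈ − m·l·sinθ·θ̇² = -14.386053 + 2.356969 − 0.019934 = -12.049018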